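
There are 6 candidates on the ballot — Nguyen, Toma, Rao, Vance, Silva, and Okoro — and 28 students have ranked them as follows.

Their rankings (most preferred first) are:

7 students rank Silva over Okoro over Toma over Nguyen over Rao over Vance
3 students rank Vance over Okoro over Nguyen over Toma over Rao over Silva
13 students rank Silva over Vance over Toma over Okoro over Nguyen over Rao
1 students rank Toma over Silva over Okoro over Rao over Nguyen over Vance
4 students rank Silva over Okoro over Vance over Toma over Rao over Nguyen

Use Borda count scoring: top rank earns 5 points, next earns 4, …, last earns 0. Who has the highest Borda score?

Borda scores:
  Nguyen: 7·2 + 3·3 + 13·1 + 1 + 4·0 = 37
  Toma: 7·3 + 3·2 + 13·3 + 5 + 4·2 = 79
  Rao: 7·1 + 3·1 + 13·0 + 2 + 4·1 = 16
  Vance: 7·0 + 3·5 + 13·4 + 0 + 4·3 = 79
  Silva: 7·5 + 3·0 + 13·5 + 4 + 4·5 = 124
  Okoro: 7·4 + 3·4 + 13·2 + 3 + 4·4 = 85
Silva has the highest total.

Silva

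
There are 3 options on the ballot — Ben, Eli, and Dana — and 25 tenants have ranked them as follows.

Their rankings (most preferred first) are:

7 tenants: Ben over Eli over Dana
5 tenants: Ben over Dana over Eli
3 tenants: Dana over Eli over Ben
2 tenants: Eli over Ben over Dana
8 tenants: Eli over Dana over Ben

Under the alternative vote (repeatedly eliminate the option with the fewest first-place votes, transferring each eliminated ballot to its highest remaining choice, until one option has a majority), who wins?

Eli

Round 1: Ben 12, Eli 10, Dana 3. Dana has the fewest and is eliminated.
Round 2: Eli 13, Ben 12. Eli has a majority.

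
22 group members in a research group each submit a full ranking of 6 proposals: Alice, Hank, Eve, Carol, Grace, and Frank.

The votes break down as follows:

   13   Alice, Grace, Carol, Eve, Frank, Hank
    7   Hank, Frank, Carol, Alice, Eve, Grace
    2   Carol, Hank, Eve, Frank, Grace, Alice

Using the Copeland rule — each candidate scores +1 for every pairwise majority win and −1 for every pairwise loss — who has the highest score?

Pairwise results:
  Alice vs Hank: Alice wins 13–9.
  Alice vs Eve: Alice wins 20–2.
  Alice vs Carol: Alice wins 13–9.
  Alice vs Grace: Alice wins 20–2.
  Alice vs Frank: Alice wins 13–9.
  Hank vs Eve: Eve wins 13–9.
  Hank vs Carol: Carol wins 15–7.
  Hank vs Grace: Grace wins 13–9.
  Hank vs Frank: Frank wins 13–9.
  Eve vs Carol: Carol wins 22–0.
  Eve vs Grace: Grace wins 13–9.
  Eve vs Frank: Eve wins 15–7.
  Carol vs Grace: Grace wins 13–9.
  Carol vs Frank: Carol wins 15–7.
  Grace vs Frank: Grace wins 13–9.
Copeland scores (wins − losses):
  Alice: 5 − 0 = 5
  Hank: 0 − 5 = -5
  Eve: 2 − 3 = -1
  Carol: 3 − 2 = 1
  Grace: 4 − 1 = 3
  Frank: 1 − 4 = -3
Alice has the best Copeland score.

Alice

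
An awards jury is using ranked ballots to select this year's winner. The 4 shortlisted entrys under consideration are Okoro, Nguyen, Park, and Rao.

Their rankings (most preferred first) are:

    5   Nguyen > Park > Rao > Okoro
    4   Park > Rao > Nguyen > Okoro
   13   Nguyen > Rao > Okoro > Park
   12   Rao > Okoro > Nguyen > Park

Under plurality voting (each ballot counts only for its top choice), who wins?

First-place vote totals:
  Okoro: 0
  Nguyen: 18
  Park: 4
  Rao: 12
Nguyen has the most first-place votes.

Nguyen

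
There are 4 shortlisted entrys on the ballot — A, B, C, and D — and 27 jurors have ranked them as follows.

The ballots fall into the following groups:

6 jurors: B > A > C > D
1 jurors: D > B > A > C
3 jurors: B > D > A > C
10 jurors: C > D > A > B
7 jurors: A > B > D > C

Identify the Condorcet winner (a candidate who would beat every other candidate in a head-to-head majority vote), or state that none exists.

Head-to-head results (27 voters total):
A vs B: A wins 17–10.
A vs C: A wins 17–10.
A vs D: D wins 14–13.
B vs C: B wins 17–10.
B vs D: B wins 16–11.
C vs D: C wins 16–11.
No candidate beats all others: A beats B beats D beats A, a majority cycle.

No Condorcet winner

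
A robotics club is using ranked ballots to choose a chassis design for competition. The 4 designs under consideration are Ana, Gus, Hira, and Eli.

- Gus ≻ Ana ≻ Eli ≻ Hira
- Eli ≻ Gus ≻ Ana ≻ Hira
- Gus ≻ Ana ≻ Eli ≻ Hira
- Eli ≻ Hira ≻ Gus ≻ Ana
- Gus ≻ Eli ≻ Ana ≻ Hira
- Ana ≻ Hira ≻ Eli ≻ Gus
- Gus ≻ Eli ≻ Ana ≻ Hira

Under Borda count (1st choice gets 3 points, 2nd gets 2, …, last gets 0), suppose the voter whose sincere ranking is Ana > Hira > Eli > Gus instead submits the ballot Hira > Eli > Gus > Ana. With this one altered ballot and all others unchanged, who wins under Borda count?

Borda totals with the altered ballot: Ana 7, Gus 16, Hira 5, Eli 14.
The winner is unchanged: still Gus.

Gus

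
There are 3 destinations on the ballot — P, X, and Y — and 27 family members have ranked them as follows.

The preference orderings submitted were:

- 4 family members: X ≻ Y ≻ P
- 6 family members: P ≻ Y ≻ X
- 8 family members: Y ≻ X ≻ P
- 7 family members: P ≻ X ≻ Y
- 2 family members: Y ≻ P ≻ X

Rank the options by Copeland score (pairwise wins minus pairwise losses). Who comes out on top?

Pairwise results:
  P vs X: P wins 15–12.
  P vs Y: Y wins 14–13.
  X vs Y: Y wins 16–11.
Copeland scores (wins − losses):
  P: 1 − 1 = 0
  X: 0 − 2 = -2
  Y: 2 − 0 = 2
Y has the best Copeland score.

Y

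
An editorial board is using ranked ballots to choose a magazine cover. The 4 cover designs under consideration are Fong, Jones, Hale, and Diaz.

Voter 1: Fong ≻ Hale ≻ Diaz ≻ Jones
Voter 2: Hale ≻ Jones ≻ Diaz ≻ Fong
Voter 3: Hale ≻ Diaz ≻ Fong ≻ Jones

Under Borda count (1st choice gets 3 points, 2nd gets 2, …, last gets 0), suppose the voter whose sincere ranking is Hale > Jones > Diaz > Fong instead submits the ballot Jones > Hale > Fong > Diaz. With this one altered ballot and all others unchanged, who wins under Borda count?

Hale

Borda totals with the altered ballot: Fong 5, Jones 3, Hale 7, Diaz 3.
The winner is unchanged: still Hale.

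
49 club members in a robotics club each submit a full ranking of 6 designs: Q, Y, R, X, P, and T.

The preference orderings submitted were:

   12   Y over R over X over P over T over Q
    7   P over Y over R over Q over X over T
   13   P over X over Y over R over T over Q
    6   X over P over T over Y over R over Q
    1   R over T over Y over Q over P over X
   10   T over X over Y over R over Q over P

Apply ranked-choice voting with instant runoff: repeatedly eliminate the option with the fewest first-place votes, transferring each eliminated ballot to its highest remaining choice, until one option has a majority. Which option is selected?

P

Round 1: P 20, Y 12, T 10, X 6, R 1, Q 0. Q has the fewest and is eliminated.
Round 2: P 20, Y 12, T 10, X 6, R 1. R has the fewest and is eliminated.
Round 3: P 20, Y 12, T 11, X 6. X has the fewest and is eliminated.
Round 4: P 26, Y 12, T 11. P has a majority.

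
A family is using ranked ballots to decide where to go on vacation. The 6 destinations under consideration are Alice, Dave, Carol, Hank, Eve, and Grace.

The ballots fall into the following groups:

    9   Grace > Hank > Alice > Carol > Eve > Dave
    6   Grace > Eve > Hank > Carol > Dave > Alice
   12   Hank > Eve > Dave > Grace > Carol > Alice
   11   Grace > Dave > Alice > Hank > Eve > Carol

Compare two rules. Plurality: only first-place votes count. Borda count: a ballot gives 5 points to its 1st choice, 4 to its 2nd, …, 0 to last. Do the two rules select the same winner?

Yes

Plurality first-place counts: Alice 0, Dave 0, Carol 0, Hank 12, Eve 0, Grace 26 → Grace.
Borda totals: Alice 60, Dave 86, Carol 42, Hank 136, Eve 92, Grace 154 → Grace.
The two rules agree on Grace.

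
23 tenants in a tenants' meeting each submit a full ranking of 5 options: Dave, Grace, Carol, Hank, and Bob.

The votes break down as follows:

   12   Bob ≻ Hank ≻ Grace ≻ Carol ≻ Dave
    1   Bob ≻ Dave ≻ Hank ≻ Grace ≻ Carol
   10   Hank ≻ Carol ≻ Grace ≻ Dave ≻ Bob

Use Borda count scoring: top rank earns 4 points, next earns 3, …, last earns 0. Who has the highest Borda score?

Borda scores:
  Dave: 12·0 + 3 + 10·1 = 13
  Grace: 12·2 + 1 + 10·2 = 45
  Carol: 12·1 + 0 + 10·3 = 42
  Hank: 12·3 + 2 + 10·4 = 78
  Bob: 12·4 + 4 + 10·0 = 52
Hank has the highest total.

Hank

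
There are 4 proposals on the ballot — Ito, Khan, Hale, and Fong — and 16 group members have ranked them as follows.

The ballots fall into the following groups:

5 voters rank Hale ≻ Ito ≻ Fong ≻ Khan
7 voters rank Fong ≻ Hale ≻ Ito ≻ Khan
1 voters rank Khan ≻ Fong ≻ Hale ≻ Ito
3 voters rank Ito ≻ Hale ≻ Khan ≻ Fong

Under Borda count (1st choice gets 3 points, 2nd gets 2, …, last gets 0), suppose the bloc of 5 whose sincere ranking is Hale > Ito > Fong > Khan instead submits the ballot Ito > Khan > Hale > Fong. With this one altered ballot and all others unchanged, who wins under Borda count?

Ito

Borda totals with the altered ballot: Ito 31, Khan 16, Hale 26, Fong 23.
The switch changes the winner from Hale to Ito.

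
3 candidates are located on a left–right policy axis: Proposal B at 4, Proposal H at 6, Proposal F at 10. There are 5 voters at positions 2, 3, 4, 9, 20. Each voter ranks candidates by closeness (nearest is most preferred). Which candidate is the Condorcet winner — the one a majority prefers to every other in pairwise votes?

Proposal B

With single-peaked preferences on a line, the Condorcet winner is the candidate closest to the median voter.
The median voter (position 4) is closest to Proposal B at 4.
Check: Proposal B vs Proposal F — voters closer to Proposal B: 3 of 5.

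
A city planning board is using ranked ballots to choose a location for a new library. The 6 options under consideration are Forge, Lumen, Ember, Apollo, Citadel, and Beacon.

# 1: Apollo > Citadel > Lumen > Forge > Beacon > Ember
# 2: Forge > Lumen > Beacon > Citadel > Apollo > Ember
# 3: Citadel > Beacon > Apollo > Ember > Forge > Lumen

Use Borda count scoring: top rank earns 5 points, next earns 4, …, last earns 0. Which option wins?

Citadel

Borda scores:
  Forge: 2 + 5 + 1 = 8
  Lumen: 3 + 4 + 0 = 7
  Ember: 0 + 0 + 2 = 2
  Apollo: 5 + 1 + 3 = 9
  Citadel: 4 + 2 + 5 = 11
  Beacon: 1 + 3 + 4 = 8
Citadel has the highest total.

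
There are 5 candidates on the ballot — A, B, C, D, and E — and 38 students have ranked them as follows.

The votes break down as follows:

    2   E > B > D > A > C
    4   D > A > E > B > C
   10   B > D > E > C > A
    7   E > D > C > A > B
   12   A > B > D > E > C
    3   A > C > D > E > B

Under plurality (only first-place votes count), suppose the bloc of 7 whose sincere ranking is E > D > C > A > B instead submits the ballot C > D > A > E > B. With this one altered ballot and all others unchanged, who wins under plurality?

A

First-place totals with the altered ballot: A 15, B 10, C 7, D 4, E 2.
The winner is unchanged: still A.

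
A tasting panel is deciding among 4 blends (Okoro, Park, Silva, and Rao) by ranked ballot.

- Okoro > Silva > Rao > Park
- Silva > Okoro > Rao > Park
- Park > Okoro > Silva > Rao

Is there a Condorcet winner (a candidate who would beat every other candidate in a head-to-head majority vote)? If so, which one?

Okoro

Head-to-head results (3 voters total):
Okoro vs Park: Okoro wins 2–1.
Okoro vs Silva: Okoro wins 2–1.
Okoro vs Rao: Okoro wins 3–0.
Park vs Silva: Silva wins 2–1.
Park vs Rao: Rao wins 2–1.
Silva vs Rao: Silva wins 3–0.
Okoro beats each rival — Park (2–1), Silva (2–1), Rao (3–0) — so Okoro is the Condorcet winner.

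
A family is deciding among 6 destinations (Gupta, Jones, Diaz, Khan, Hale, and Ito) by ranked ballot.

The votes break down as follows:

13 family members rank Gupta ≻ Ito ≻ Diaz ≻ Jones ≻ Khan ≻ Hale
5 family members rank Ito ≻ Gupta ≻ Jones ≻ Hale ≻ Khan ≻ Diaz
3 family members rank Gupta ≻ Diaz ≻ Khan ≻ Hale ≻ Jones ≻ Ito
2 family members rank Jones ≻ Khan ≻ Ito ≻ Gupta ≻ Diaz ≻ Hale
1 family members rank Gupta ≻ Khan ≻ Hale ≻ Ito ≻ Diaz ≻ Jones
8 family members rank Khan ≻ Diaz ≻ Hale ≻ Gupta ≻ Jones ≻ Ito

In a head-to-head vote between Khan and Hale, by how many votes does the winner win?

22

Ballots ranking Khan above Hale: 13+3+2+1+8 = 27.
Ballots ranking Hale above Khan: 5.
Khan wins 27–5, a margin of 22.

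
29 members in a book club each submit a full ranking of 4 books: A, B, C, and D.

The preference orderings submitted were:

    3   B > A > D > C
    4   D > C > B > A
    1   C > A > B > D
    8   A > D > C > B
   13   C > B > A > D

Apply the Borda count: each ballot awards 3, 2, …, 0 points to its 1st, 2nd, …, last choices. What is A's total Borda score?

Borda scores:
  A: 3·2 + 4·0 + 2 + 8·3 + 13·1 = 45
  B: 3·3 + 4·1 + 1 + 8·0 + 13·2 = 40
  C: 3·0 + 4·2 + 3 + 8·1 + 13·3 = 58
  D: 3·1 + 4·3 + 0 + 8·2 + 13·0 = 31

45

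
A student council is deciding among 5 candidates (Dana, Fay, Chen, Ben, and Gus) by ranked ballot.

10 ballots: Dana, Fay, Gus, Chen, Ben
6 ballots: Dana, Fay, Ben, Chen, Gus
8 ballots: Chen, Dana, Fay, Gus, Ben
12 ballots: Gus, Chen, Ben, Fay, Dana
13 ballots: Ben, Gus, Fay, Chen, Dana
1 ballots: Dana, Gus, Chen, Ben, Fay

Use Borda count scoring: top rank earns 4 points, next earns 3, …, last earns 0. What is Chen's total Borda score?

99

Borda scores:
  Dana: 10·4 + 6·4 + 8·3 + 12·0 + 13·0 + 4 = 92
  Fay: 10·3 + 6·3 + 8·2 + 12·1 + 13·2 + 0 = 102
  Chen: 10·1 + 6·1 + 8·4 + 12·3 + 13·1 + 2 = 99
  Ben: 10·0 + 6·2 + 8·0 + 12·2 + 13·4 + 1 = 89
  Gus: 10·2 + 6·0 + 8·1 + 12·4 + 13·3 + 3 = 118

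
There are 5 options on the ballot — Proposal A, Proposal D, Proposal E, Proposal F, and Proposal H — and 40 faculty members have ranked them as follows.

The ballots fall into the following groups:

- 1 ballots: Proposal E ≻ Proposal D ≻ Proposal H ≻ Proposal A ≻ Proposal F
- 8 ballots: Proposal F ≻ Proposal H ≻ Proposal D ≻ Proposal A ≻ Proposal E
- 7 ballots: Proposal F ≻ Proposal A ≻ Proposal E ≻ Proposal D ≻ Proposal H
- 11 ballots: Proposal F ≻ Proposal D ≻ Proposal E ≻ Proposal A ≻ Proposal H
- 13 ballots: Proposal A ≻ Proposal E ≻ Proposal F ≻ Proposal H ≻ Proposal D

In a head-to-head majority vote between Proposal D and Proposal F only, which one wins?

Proposal F

Ballots ranking Proposal D above Proposal F: 1.
Ballots ranking Proposal F above Proposal D: 8+7+11+13 = 39.
Proposal F wins the head-to-head, 39–1.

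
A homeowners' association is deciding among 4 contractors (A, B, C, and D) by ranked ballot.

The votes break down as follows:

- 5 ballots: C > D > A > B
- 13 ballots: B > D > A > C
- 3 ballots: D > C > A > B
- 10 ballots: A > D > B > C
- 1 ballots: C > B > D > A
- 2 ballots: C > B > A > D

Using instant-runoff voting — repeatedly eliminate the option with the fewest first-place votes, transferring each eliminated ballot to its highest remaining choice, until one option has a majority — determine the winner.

B

Round 1: B 13, A 10, C 8, D 3. D has the fewest and is eliminated.
Round 2: B 13, C 11, A 10. A has the fewest and is eliminated.
Round 3: B 23, C 11. B has a majority.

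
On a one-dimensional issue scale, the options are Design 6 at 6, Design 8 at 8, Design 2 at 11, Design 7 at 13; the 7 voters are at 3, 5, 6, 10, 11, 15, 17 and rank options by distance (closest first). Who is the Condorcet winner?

Design 2

With single-peaked preferences on a line, the Condorcet winner is the candidate closest to the median voter.
The median voter (position 10) is closest to Design 2 at 11.
Check: Design 2 vs Design 6 — voters closer to Design 2: 4 of 7.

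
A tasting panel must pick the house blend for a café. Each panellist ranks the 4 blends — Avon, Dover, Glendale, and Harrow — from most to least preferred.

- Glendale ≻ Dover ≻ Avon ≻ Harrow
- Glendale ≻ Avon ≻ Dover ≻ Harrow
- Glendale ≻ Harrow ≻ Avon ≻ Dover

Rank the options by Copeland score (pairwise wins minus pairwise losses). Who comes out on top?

Glendale

Pairwise results:
  Avon vs Dover: Avon wins 2–1.
  Avon vs Glendale: Glendale wins 3–0.
  Avon vs Harrow: Avon wins 2–1.
  Dover vs Glendale: Glendale wins 3–0.
  Dover vs Harrow: Dover wins 2–1.
  Glendale vs Harrow: Glendale wins 3–0.
Copeland scores (wins − losses):
  Avon: 2 − 1 = 1
  Dover: 1 − 2 = -1
  Glendale: 3 − 0 = 3
  Harrow: 0 − 3 = -3
Glendale has the best Copeland score.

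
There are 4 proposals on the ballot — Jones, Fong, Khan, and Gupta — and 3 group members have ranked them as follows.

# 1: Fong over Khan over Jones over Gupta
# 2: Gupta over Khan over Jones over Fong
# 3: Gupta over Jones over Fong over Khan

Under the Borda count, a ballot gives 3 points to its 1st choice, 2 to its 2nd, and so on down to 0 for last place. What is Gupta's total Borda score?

Borda scores:
  Jones: 1 + 1 + 2 = 4
  Fong: 3 + 0 + 1 = 4
  Khan: 2 + 2 + 0 = 4
  Gupta: 0 + 3 + 3 = 6

6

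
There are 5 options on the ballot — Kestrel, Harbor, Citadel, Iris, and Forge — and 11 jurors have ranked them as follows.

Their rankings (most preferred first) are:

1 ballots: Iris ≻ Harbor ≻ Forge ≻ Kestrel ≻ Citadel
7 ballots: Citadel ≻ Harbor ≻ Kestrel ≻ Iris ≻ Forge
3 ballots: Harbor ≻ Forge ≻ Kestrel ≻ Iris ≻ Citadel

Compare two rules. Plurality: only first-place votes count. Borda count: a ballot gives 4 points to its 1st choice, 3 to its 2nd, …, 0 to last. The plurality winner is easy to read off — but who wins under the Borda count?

Harbor

Plurality first-place counts: Kestrel 0, Harbor 3, Citadel 7, Iris 1, Forge 0 → Citadel.
Borda totals: Kestrel 21, Harbor 36, Citadel 28, Iris 14, Forge 11 → Harbor.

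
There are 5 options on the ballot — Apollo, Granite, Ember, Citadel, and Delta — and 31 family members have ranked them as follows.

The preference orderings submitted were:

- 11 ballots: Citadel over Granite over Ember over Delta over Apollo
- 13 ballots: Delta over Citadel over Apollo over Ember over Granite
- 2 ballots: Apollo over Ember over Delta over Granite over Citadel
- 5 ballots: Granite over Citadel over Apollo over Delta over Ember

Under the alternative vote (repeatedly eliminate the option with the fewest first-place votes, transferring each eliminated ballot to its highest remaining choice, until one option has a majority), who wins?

Round 1: Delta 13, Citadel 11, Granite 5, Apollo 2, Ember 0. Ember has the fewest and is eliminated.
Round 2: Delta 13, Citadel 11, Granite 5, Apollo 2. Apollo has the fewest and is eliminated.
Round 3: Delta 15, Citadel 11, Granite 5. Granite has the fewest and is eliminated.
Round 4: Citadel 16, Delta 15. Citadel has a majority.

Citadel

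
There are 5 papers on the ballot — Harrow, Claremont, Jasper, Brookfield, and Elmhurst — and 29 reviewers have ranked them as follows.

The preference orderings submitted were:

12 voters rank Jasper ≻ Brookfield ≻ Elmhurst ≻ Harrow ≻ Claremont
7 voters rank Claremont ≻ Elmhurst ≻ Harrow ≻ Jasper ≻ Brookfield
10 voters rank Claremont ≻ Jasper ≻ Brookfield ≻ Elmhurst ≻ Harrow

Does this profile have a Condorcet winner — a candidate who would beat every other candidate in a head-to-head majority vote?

Head-to-head results (29 voters total):
Harrow vs Claremont: Claremont wins 17–12.
Harrow vs Jasper: Jasper wins 22–7.
Harrow vs Brookfield: Brookfield wins 22–7.
Harrow vs Elmhurst: Elmhurst wins 29–0.
Claremont vs Jasper: Claremont wins 17–12.
Claremont vs Brookfield: Claremont wins 17–12.
Claremont vs Elmhurst: Claremont wins 17–12.
Jasper vs Brookfield: Jasper wins 29–0.
Jasper vs Elmhurst: Jasper wins 22–7.
Brookfield vs Elmhurst: Brookfield wins 22–7.
Claremont beats each rival — Harrow (17–12), Jasper (17–12), Brookfield (17–12), Elmhurst (17–12) — so Claremont is the Condorcet winner.

Yes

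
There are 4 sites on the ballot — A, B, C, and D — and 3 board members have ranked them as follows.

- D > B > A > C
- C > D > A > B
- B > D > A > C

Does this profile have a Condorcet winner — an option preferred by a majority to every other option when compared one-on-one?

Yes

Head-to-head results (3 voters total):
A vs B: B wins 2–1.
A vs C: A wins 2–1.
A vs D: D wins 3–0.
B vs C: B wins 2–1.
B vs D: D wins 2–1.
C vs D: D wins 2–1.
D beats each rival — A (3–0), B (2–1), C (2–1) — so D is the Condorcet winner.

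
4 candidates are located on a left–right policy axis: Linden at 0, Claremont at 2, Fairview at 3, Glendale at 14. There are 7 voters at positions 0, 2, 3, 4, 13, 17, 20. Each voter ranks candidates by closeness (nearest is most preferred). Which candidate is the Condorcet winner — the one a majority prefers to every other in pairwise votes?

Fairview

With single-peaked preferences on a line, the Condorcet winner is the candidate closest to the median voter.
The median voter (position 4) is closest to Fairview at 3.
Check: Fairview vs Claremont — voters closer to Fairview: 5 of 7.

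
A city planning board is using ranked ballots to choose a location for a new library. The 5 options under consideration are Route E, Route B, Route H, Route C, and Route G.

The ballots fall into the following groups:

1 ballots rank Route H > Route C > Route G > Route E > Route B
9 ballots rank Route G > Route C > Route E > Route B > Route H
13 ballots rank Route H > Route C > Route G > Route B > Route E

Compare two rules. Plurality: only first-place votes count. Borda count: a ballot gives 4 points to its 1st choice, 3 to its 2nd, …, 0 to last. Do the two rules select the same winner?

No

Plurality first-place counts: Route E 0, Route B 0, Route H 14, Route C 0, Route G 9 → Route H.
Borda totals: Route E 19, Route B 22, Route H 56, Route C 69, Route G 64 → Route C.
The two rules disagree: plurality picks Route H, Borda picks Route C.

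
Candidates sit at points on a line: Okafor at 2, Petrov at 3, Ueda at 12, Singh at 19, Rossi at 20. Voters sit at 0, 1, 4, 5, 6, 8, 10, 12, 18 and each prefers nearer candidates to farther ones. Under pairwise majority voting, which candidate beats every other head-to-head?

With single-peaked preferences on a line, the Condorcet winner is the candidate closest to the median voter.
The median voter (position 6) is closest to Petrov at 3.
Check: Petrov vs Ueda — voters closer to Petrov: 5 of 9.

Petrov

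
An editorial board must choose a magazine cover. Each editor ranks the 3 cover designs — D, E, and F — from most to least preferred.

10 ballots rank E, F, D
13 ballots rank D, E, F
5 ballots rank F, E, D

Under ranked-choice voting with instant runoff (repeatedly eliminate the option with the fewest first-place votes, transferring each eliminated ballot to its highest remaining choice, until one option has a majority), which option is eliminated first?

Round 1: D 13, E 10, F 5. F has the fewest and is eliminated.
Round 2: E 15, D 13. E has a majority.

F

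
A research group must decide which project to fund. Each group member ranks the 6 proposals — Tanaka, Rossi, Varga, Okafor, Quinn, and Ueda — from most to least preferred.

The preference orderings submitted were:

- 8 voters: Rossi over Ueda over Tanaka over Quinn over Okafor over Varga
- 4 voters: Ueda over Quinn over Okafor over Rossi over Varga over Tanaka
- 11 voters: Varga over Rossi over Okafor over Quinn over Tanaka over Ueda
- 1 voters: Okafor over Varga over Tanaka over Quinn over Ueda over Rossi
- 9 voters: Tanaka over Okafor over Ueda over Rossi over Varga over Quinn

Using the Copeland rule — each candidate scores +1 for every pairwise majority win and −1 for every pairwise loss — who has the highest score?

Rossi

Pairwise results:
  Tanaka vs Rossi: Rossi wins 23–10.
  Tanaka vs Varga: Tanaka wins 17–16.
  Tanaka vs Okafor: Tanaka wins 17–16.
  Tanaka vs Quinn: Tanaka wins 18–15.
  Tanaka vs Ueda: Tanaka wins 21–12.
  Rossi vs Varga: Rossi wins 21–12.
  Rossi vs Okafor: Rossi wins 19–14.
  Rossi vs Quinn: Rossi wins 28–5.
  Rossi vs Ueda: Rossi wins 19–14.
  Varga vs Okafor: Okafor wins 22–11.
  Varga vs Quinn: Varga wins 21–12.
  Varga vs Ueda: Ueda wins 21–12.
  Okafor vs Quinn: Okafor wins 21–12.
  Okafor vs Ueda: Okafor wins 21–12.
  Quinn vs Ueda: Ueda wins 21–12.
Copeland scores (wins − losses):
  Tanaka: 4 − 1 = 3
  Rossi: 5 − 0 = 5
  Varga: 1 − 4 = -3
  Okafor: 3 − 2 = 1
  Quinn: 0 − 5 = -5
  Ueda: 2 − 3 = -1
Rossi has the best Copeland score.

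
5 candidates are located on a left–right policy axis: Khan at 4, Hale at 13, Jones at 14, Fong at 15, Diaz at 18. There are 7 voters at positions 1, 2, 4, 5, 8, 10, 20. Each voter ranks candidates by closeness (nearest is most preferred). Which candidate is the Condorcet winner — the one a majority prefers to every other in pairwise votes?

With single-peaked preferences on a line, the Condorcet winner is the candidate closest to the median voter.
The median voter (position 5) is closest to Khan at 4.
Check: Khan vs Jones — voters closer to Khan: 5 of 7.

Khan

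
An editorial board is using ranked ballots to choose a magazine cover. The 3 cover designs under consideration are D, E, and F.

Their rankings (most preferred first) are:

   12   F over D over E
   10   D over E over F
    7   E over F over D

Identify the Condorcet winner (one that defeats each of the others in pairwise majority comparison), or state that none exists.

Head-to-head results (29 voters total):
D vs E: D wins 22–7.
D vs F: F wins 19–10.
E vs F: E wins 17–12.
No candidate beats all others: D beats E beats F beats D, a majority cycle.

No Condorcet winner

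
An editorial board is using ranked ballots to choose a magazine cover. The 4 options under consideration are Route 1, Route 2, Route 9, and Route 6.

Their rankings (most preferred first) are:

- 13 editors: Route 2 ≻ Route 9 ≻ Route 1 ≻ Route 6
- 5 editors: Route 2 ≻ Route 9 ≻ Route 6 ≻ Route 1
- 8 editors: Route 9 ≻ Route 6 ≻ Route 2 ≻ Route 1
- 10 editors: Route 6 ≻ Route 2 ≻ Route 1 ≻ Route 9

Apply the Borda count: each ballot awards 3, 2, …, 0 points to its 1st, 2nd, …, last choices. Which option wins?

Route 2

Borda scores:
  Route 1: 13·1 + 5·0 + 8·0 + 10·1 = 23
  Route 2: 13·3 + 5·3 + 8·1 + 10·2 = 82
  Route 9: 13·2 + 5·2 + 8·3 + 10·0 = 60
  Route 6: 13·0 + 5·1 + 8·2 + 10·3 = 51
Route 2 has the highest total.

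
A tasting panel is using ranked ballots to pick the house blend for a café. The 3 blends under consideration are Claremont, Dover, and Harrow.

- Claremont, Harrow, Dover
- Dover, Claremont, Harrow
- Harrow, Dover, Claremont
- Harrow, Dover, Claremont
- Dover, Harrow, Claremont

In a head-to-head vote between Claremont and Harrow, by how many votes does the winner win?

Ballots ranking Claremont above Harrow: 2.
Ballots ranking Harrow above Claremont: 3.
Harrow wins 3–2, a margin of 1.

1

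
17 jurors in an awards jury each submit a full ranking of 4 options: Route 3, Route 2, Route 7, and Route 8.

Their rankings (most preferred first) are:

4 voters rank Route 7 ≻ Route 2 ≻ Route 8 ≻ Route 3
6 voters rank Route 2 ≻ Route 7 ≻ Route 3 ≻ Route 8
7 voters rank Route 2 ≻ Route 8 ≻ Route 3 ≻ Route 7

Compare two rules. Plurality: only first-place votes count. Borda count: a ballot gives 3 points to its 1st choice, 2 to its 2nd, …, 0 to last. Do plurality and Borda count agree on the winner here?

Plurality first-place counts: Route 3 0, Route 2 13, Route 7 4, Route 8 0 → Route 2.
Borda totals: Route 3 13, Route 2 47, Route 7 24, Route 8 18 → Route 2.
The two rules agree on Route 2.

Yes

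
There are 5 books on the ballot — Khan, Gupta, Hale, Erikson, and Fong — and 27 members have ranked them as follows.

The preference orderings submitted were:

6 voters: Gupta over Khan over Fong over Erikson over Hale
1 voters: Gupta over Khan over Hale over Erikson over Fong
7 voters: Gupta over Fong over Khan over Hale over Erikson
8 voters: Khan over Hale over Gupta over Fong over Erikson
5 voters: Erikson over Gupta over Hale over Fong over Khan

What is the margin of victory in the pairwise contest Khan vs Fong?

3

Ballots ranking Khan above Fong: 6+1+8 = 15.
Ballots ranking Fong above Khan: 7+5 = 12.
Khan wins 15–12, a margin of 3.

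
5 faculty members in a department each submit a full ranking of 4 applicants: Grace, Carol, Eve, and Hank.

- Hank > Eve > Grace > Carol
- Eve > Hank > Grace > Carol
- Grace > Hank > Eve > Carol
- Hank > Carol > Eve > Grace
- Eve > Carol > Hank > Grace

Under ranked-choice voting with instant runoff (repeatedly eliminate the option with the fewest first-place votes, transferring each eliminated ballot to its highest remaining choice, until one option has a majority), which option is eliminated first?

Round 1: Eve 2, Hank 2, Grace 1, Carol 0. Carol has the fewest and is eliminated.
Round 2: Eve 2, Hank 2, Grace 1. Grace has the fewest and is eliminated.
Round 3: Hank 3, Eve 2. Hank has a majority.

Carol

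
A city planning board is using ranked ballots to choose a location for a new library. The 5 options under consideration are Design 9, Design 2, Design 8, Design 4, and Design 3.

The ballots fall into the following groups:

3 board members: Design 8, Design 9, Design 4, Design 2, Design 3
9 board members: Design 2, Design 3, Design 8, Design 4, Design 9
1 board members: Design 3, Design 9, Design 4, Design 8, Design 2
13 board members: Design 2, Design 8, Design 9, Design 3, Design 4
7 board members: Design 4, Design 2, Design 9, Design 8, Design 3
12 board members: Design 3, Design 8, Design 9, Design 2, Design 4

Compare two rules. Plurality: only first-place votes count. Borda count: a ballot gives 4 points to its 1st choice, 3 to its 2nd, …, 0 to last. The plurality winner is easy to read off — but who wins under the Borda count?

Design 2

Plurality first-place counts: Design 9 0, Design 2 22, Design 8 3, Design 4 7, Design 3 13 → Design 2.
Borda totals: Design 9 76, Design 2 124, Design 8 113, Design 4 45, Design 3 92 → Design 2.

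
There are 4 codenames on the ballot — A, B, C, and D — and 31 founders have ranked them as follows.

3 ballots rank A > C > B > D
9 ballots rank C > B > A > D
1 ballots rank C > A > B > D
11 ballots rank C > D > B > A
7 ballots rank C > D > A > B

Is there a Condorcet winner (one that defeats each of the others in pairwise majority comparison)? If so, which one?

Head-to-head results (31 voters total):
A vs B: B wins 20–11.
A vs C: C wins 28–3.
A vs D: D wins 18–13.
B vs C: C wins 31–0.
B vs D: D wins 18–13.
C vs D: C wins 31–0.
C beats each rival — A (28–3), B (31–0), D (31–0) — so C is the Condorcet winner.

C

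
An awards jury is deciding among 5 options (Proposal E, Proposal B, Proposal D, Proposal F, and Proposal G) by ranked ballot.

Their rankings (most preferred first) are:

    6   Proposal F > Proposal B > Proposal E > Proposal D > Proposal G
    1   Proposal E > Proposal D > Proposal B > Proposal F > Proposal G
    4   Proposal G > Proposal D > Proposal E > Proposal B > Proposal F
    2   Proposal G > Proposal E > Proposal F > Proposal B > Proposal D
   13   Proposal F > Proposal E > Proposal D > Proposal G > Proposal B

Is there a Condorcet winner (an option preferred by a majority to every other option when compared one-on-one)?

Head-to-head results (26 voters total):
Proposal E vs Proposal B: Proposal E wins 20–6.
Proposal E vs Proposal D: Proposal E wins 22–4.
Proposal E vs Proposal F: Proposal F wins 19–7.
Proposal E vs Proposal G: Proposal E wins 20–6.
Proposal B vs Proposal D: Proposal D wins 18–8.
Proposal B vs Proposal F: Proposal F wins 21–5.
Proposal B vs Proposal G: Proposal G wins 19–7.
Proposal D vs Proposal F: Proposal F wins 21–5.
Proposal D vs Proposal G: Proposal D wins 20–6.
Proposal F vs Proposal G: Proposal F wins 20–6.
Proposal F beats each rival — Proposal E (19–7), Proposal B (21–5), Proposal D (21–5), Proposal G (20–6) — so Proposal F is the Condorcet winner.

Yes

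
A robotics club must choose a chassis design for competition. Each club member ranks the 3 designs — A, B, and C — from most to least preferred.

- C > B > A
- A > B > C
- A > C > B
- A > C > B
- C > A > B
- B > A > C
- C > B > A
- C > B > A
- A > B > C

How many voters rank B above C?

3

Ballots ranking B above C: 3.
Ballots ranking C above B: 6.
So 3 of 9 voters prefer B to C.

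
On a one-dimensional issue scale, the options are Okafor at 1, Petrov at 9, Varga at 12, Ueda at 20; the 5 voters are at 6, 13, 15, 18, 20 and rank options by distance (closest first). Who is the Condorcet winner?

Varga

With single-peaked preferences on a line, the Condorcet winner is the candidate closest to the median voter.
The median voter (position 15) is closest to Varga at 12.
Check: Varga vs Petrov — voters closer to Varga: 4 of 5.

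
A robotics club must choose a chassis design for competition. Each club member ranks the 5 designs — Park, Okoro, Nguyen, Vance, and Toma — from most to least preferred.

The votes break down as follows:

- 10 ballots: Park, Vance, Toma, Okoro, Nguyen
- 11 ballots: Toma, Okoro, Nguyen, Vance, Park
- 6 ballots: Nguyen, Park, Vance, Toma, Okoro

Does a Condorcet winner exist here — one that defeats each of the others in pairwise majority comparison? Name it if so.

Head-to-head results (27 voters total):
Park vs Okoro: Park wins 16–11.
Park vs Nguyen: Nguyen wins 17–10.
Park vs Vance: Park wins 16–11.
Park vs Toma: Park wins 16–11.
Okoro vs Nguyen: Okoro wins 21–6.
Okoro vs Vance: Vance wins 16–11.
Okoro vs Toma: Toma wins 27–0.
Nguyen vs Vance: Nguyen wins 17–10.
Nguyen vs Toma: Toma wins 21–6.
Vance vs Toma: Vance wins 16–11.
No candidate beats all others: Park beats Okoro beats Nguyen beats Park, a majority cycle.

No Condorcet winner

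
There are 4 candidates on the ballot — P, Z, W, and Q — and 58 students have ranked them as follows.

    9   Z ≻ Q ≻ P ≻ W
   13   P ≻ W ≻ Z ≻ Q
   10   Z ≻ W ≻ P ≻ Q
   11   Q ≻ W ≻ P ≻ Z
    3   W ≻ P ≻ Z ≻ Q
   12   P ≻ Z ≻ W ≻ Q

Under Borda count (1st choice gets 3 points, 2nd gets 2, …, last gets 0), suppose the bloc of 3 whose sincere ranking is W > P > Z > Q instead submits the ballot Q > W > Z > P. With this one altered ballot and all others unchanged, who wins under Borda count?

P

Borda totals with the altered ballot: P 105, Z 97, W 86, Q 60.
The winner is unchanged: still P.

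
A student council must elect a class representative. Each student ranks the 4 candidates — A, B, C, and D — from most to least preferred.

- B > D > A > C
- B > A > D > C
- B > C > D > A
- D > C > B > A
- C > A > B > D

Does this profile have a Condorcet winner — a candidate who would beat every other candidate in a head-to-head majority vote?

Head-to-head results (5 voters total):
A vs B: B wins 4–1.
A vs C: C wins 3–2.
A vs D: D wins 3–2.
B vs C: B wins 3–2.
B vs D: B wins 4–1.
C vs D: D wins 3–2.
B beats each rival — A (4–1), C (3–2), D (4–1) — so B is the Condorcet winner.

Yes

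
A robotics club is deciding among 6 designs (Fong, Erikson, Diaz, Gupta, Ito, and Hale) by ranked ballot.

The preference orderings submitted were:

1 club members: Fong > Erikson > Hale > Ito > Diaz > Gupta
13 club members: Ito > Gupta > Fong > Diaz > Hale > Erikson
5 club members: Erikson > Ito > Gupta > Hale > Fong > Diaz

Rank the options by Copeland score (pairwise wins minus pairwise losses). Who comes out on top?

Ito

Pairwise results:
  Fong vs Erikson: Fong wins 14–5.
  Fong vs Diaz: Fong wins 19–0.
  Fong vs Gupta: Gupta wins 18–1.
  Fong vs Ito: Ito wins 18–1.
  Fong vs Hale: Fong wins 14–5.
  Erikson vs Diaz: Diaz wins 13–6.
  Erikson vs Gupta: Gupta wins 13–6.
  Erikson vs Ito: Ito wins 13–6.
  Erikson vs Hale: Hale wins 13–6.
  Diaz vs Gupta: Gupta wins 18–1.
  Diaz vs Ito: Ito wins 19–0.
  Diaz vs Hale: Diaz wins 13–6.
  Gupta vs Ito: Ito wins 19–0.
  Gupta vs Hale: Gupta wins 18–1.
  Ito vs Hale: Ito wins 18–1.
Copeland scores (wins − losses):
  Fong: 3 − 2 = 1
  Erikson: 0 − 5 = -5
  Diaz: 2 − 3 = -1
  Gupta: 4 − 1 = 3
  Ito: 5 − 0 = 5
  Hale: 1 − 4 = -3
Ito has the best Copeland score.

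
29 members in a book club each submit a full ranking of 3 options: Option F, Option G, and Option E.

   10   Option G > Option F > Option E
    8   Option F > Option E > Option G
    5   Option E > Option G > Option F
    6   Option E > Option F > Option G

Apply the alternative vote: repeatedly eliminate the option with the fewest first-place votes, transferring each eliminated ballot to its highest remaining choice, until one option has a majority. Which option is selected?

Round 1: Option E 11, Option G 10, Option F 8. Option F has the fewest and is eliminated.
Round 2: Option E 19, Option G 10. Option E has a majority.

Option E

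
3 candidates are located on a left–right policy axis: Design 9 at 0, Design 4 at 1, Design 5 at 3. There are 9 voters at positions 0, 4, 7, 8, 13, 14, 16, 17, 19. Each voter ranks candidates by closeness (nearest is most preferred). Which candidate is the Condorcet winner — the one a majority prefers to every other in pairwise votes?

Design 5

With single-peaked preferences on a line, the Condorcet winner is the candidate closest to the median voter.
The median voter (position 13) is closest to Design 5 at 3.
Check: Design 5 vs Design 9 — voters closer to Design 5: 8 of 9.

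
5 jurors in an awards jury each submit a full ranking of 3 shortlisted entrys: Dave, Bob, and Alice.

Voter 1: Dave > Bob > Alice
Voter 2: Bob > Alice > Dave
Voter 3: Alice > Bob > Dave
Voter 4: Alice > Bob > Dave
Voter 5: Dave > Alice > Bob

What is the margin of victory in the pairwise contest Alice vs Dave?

1

Ballots ranking Alice above Dave: 3.
Ballots ranking Dave above Alice: 2.
Alice wins 3–2, a margin of 1.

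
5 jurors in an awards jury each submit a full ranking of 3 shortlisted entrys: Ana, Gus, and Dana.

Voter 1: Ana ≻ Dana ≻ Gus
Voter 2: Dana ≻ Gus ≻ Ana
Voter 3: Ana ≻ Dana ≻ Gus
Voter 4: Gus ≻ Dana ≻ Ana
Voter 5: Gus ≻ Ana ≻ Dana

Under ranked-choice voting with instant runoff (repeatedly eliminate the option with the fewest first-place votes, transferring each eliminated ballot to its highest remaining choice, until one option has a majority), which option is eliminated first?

Round 1: Ana 2, Gus 2, Dana 1. Dana has the fewest and is eliminated.
Round 2: Gus 3, Ana 2. Gus has a majority.

Dana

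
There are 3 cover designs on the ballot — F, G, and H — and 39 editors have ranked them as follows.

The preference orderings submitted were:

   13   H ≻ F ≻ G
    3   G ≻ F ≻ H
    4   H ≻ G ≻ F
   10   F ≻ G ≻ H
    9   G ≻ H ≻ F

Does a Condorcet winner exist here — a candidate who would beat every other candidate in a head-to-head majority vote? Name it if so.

Head-to-head results (39 voters total):
F vs G: F wins 23–16.
F vs H: H wins 26–13.
G vs H: G wins 22–17.
No candidate beats all others: F beats G beats H beats F, a majority cycle.

None — there is no Condorcet winner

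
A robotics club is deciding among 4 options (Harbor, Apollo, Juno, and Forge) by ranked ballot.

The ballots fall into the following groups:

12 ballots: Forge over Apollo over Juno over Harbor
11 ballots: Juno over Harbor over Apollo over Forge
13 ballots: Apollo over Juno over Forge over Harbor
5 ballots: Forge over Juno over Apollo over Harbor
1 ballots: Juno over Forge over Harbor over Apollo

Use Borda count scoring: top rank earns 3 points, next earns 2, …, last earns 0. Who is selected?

Borda scores:
  Harbor: 12·0 + 11·2 + 13·0 + 5·0 + 1 = 23
  Apollo: 12·2 + 11·1 + 13·3 + 5·1 + 0 = 79
  Juno: 12·1 + 11·3 + 13·2 + 5·2 + 3 = 84
  Forge: 12·3 + 11·0 + 13·1 + 5·3 + 2 = 66
Juno has the highest total.

Juno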